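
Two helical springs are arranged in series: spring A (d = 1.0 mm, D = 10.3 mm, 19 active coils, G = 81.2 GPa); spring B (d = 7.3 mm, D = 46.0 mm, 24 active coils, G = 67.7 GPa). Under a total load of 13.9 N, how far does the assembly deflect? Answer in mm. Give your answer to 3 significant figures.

29.8 mm

k_A = Gd⁴/(8D³N_a) = (81.2×10³)(1.0⁴)/(8·10.3³·19) = 0.48888 N/mm
k_B = Gd⁴/(8D³N_a) = (67.7×10³)(7.3⁴)/(8·46.0³·24) = 10.287 N/mm
Series: 1/k_eq = 1/0.48888 + 1/10.287 = 2.1427; k_eq = 0.4667 N/mm
δ = F/k_eq = 13.9/0.4667 = 29.784 mm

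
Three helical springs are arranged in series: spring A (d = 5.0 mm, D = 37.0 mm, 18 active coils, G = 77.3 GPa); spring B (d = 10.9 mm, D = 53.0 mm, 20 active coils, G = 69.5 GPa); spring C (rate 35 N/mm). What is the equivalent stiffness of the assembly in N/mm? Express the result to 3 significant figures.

4.91 N/mm

k_A = Gd⁴/(8D³N_a) = (77.3×10³)(5.0⁴)/(8·37.0³·18) = 6.6236 N/mm
k_B = Gd⁴/(8D³N_a) = (69.5×10³)(10.9⁴)/(8·53.0³·20) = 41.185 N/mm
Series: 1/k_eq = 1/6.6236 + 1/41.185 + 1/35 = 0.20383; k_eq = 4.9061 N/mm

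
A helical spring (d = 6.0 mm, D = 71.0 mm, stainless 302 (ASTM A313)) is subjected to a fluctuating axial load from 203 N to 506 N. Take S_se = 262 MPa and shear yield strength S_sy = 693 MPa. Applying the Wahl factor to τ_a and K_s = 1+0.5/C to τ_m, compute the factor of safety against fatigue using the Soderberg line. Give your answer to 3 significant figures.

C = D/d = 71.0/6.0 = 11.8333; K_W = (4C−1)/(4C−4)+0.615/C = 1.1212; K_s = 1+0.5/C = 1.0423
F_a = (F_max−F_min)/2 = 151.5 N; F_m = (F_max+F_min)/2 = 354.5 N
τ_a = K_W·8F_aD/(πd³) = 1.1212 × 126.81 = 142.18 MPa
τ_m = K_s·8F_mD/(πd³) = 1.0423 × 296.73 = 309.27 MPa
Soderberg: 1/n_f = τ_a/S_se + τ_m/S_sy = 142.18/262 + 309.27/693 = 0.54268 + 0.44627 = 0.98895
n_f = 1/0.98895 = 1.011

1.01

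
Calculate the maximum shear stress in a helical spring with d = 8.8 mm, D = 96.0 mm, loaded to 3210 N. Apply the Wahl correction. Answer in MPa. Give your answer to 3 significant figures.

Spring index C = D/d = 96.0/8.8 = 10.9091
K_W = (4C−1)/(4C−4) + 0.615/C = 42.636/39.636 + 0.0564 = 1.1321
τ₀ = 8FD/(πd³) = 8·3210·96.0/(π·8.8³) = 2.46528e+06/2140.9 = 1151.5 MPa
τ_max = K·τ₀ = 1.1321 × 1151.5 = 1303.6 MPa

1300 MPa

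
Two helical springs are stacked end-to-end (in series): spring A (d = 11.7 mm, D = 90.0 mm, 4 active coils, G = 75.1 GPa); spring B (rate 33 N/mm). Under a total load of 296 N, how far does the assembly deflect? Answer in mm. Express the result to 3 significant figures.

k_A = Gd⁴/(8D³N_a) = (75.1×10³)(11.7⁴)/(8·90.0³·4) = 60.326 N/mm
Series: 1/k_eq = 1/60.326 + 1/33 = 0.04688; k_eq = 21.331 N/mm
δ = F/k_eq = 296/21.331 = 13.876 mm

13.9 mm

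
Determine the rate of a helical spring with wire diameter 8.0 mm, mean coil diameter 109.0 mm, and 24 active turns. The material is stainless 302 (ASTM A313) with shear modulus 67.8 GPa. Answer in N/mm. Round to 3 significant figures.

k = Gd⁴/(8D³N_a) = (67.8×10³ × 8.0⁴) / (8 × 109.0³ × 24)
  = 2.77709e+08 / 2.48646e+08 = 1.1169 N/mm

1.12 N/mm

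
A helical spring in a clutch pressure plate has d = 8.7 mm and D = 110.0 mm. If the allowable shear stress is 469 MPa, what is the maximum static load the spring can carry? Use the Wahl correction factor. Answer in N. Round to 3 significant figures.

991 N

C = D/d = 110.0/8.7 = 12.6437
K_W = (4C−1)/(4C−4) + 0.615/C = 49.575/46.575 + 0.0486 = 1.1131
τ_max = K·8FD/(πd³) → F_max = τ_allow·πd³/(8DK)
F_max = 469·π·8.7³/(8·110.0·1.1131) = 9.7024e+05/979.49 = 990.56 N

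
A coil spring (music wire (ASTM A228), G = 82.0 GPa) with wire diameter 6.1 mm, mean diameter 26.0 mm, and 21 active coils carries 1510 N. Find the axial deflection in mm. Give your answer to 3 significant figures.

k = Gd⁴/(8D³N_a) = (82.0×10³)(6.1⁴)/(8·26.0³·21) = 38.451 N/mm
δ = F/k = 1510 / 38.451 = 39.271 mm

39.3 mm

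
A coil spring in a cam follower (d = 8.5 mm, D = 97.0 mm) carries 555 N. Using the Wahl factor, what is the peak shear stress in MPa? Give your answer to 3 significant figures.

251 MPa

Spring index C = D/d = 97.0/8.5 = 11.4118
K_W = (4C−1)/(4C−4) + 0.615/C = 44.647/41.647 + 0.0539 = 1.1259
τ₀ = 8FD/(πd³) = 8·555·97.0/(π·8.5³) = 430680/1929.3 = 223.23 MPa
τ_max = K·τ₀ = 1.1259 × 223.23 = 251.34 MPa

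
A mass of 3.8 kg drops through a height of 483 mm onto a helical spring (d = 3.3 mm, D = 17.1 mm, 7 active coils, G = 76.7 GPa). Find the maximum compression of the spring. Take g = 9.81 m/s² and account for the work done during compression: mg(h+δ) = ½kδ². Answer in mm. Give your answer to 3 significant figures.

34.5 mm

k = Gd⁴/(8D³N_a) = (76.7×10³)(3.3⁴)/(8·17.1³·7) = 32.484 N/mm
W = mg = 3.8 × 9.81 = 37.278 N
½kδ² − Wδ − Wh = 0 → δ = (W + √(W² + 2kWh))/k
δ = (37.278 + √(1389.6 + 1.16978e+06))/32.484 = (37.278 + 1082.2)/32.484 = 34.462 mm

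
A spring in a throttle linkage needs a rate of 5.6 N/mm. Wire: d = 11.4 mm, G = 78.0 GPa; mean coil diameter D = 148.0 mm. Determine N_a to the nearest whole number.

9

N_a = Gd⁴/(8D³k) = (78.0×10³ × 11.4⁴)/(8 × 148.0³ × 5.6)
    = 1.31739e+09 / 1.45232e+08 = 9.071 → 9 coils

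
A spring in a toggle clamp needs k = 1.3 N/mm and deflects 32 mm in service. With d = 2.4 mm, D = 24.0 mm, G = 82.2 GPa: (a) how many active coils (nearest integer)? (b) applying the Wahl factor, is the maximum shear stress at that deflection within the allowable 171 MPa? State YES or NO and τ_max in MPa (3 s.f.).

(a) 19 coils; (b) NO, τ_max = 210 MPa

N_a = Gd⁴/(8D³k) = (82.2×10³)(2.4⁴)/(8·24.0³·1.3) = 18.97 → N_a = 19
Actual rate k = Gd⁴/(8D³·19) = 1.2979 N/mm
Working load F = kδ = 1.2979·32 = 41.533 N
C = 24.0/2.4 = 10.0000; K_W = (4C−1)/(4C−4)+0.615/C = 1.1448
τ_max = K_W·8FD/(πd³) = 1.1448·183.61 = 210.21 MPa
τ_max > 171 MPa → exceeds allowable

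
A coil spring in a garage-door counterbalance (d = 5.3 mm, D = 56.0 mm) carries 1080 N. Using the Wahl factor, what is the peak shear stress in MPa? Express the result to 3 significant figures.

Spring index C = D/d = 56.0/5.3 = 10.5660
K_W = (4C−1)/(4C−4) + 0.615/C = 41.264/38.264 + 0.0582 = 1.1366
τ₀ = 8FD/(πd³) = 8·1080·56.0/(π·5.3³) = 483840/467.71 = 1034.5 MPa
τ_max = K·τ₀ = 1.1366 × 1034.5 = 1175.8 MPa

1180 MPa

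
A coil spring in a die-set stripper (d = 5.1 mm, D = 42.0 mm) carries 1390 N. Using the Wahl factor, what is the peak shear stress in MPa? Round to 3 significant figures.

1320 MPa

Spring index C = D/d = 42.0/5.1 = 8.2353
K_W = (4C−1)/(4C−4) + 0.615/C = 31.941/28.941 + 0.0747 = 1.1783
τ₀ = 8FD/(πd³) = 8·1390·42.0/(π·5.1³) = 467040/416.74 = 1120.7 MPa
τ_max = K·τ₀ = 1.1783 × 1120.7 = 1320.6 MPa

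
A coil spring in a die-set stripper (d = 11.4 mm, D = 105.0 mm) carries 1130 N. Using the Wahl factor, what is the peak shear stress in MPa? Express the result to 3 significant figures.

236 MPa

Spring index C = D/d = 105.0/11.4 = 9.2105
K_W = (4C−1)/(4C−4) + 0.615/C = 35.842/32.842 + 0.0668 = 1.1581
τ₀ = 8FD/(πd³) = 8·1130·105.0/(π·11.4³) = 949200/4654.4 = 203.94 MPa
τ_max = K·τ₀ = 1.1581 × 203.94 = 236.18 MPa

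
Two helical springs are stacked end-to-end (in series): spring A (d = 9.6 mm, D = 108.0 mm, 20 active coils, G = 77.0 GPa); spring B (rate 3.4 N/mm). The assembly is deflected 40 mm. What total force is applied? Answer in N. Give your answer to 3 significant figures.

k_A = Gd⁴/(8D³N_a) = (77.0×10³)(9.6⁴)/(8·108.0³·20) = 3.2448 N/mm
Series: 1/k_eq = 1/3.2448 + 1/3.4 = 0.60231; k_eq = 1.6603 N/mm
F = k_eq·δ = 1.6603·40 = 66.411 N

66.4 N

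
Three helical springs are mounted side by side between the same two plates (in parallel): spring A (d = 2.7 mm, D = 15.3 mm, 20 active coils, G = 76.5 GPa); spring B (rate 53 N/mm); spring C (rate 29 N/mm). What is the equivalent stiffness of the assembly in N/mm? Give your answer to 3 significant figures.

89.1 N/mm

k_A = Gd⁴/(8D³N_a) = (76.5×10³)(2.7⁴)/(8·15.3³·20) = 7.0945 N/mm
Parallel: k_eq = 7.0945 + 53 + 29 = 89.095 N/mm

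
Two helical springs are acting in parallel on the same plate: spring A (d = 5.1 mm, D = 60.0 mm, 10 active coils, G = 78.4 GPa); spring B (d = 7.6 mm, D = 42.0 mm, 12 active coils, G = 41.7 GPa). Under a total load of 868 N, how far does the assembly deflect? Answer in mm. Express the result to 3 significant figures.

k_A = Gd⁴/(8D³N_a) = (78.4×10³)(5.1⁴)/(8·60.0³·10) = 3.0694 N/mm
k_B = Gd⁴/(8D³N_a) = (41.7×10³)(7.6⁴)/(8·42.0³·12) = 19.56 N/mm
Parallel: k_eq = 3.0694 + 19.56 = 22.63 N/mm
δ = F/k_eq = 868/22.63 = 38.357 mm

38.4 mm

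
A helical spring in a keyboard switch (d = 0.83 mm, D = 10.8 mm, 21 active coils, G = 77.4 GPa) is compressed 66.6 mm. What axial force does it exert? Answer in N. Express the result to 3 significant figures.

11.6 N

k = Gd⁴/(8D³N_a) = (77.4×10³)(0.83⁴)/(8·10.8³·21) = 0.17357 N/mm
F = k·δ = 0.17357 × 66.6 = 11.56 N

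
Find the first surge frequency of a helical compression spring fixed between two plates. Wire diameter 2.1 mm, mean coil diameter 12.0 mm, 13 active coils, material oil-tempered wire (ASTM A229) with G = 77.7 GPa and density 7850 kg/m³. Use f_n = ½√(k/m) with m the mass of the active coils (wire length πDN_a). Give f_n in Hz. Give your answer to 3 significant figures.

397 Hz

k = Gd⁴/(8D³N_a) = (77.7×10³)(2.1⁴)/(8·12.0³·13) = 8.4086 N/mm = 8408.6 N/m
Wire length L = πDN_a = π·12.0·13 = 490.09 mm
m = ρ·(πd²/4)·L = 7850 × 3.4636×10⁻⁶ m² × 0.49009 m = 0.013325 kg
f_n = ½√(k/m) = 0.5·√(8408.6/0.013325) = 0.5·√(6.3103e+05) = 397.19 Hz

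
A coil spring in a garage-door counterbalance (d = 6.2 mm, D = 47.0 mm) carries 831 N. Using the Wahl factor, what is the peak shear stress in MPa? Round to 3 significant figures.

Spring index C = D/d = 47.0/6.2 = 7.5806
K_W = (4C−1)/(4C−4) + 0.615/C = 29.323/26.323 + 0.0811 = 1.1951
τ₀ = 8FD/(πd³) = 8·831·47.0/(π·6.2³) = 312456/748.73 = 417.31 MPa
τ_max = K·τ₀ = 1.1951 × 417.31 = 498.73 MPa

499 MPa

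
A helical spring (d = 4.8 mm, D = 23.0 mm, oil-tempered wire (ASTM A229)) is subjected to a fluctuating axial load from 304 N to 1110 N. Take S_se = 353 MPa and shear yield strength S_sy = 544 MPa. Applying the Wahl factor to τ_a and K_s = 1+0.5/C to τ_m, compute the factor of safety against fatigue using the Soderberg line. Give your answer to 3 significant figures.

0.640

C = D/d = 23.0/4.8 = 4.7917; K_W = (4C−1)/(4C−4)+0.615/C = 1.3262; K_s = 1+0.5/C = 1.1043
F_a = (F_max−F_min)/2 = 403 N; F_m = (F_max+F_min)/2 = 707 N
τ_a = K_W·8F_aD/(πd³) = 1.3262 × 213.43 = 283.04 MPa
τ_m = K_s·8F_mD/(πd³) = 1.1043 × 374.42 = 413.49 MPa
Soderberg: 1/n_f = τ_a/S_se + τ_m/S_sy = 283.04/353 + 413.49/544 = 0.80180 + 0.76010 = 1.5619
n_f = 1/1.5619 = 0.6402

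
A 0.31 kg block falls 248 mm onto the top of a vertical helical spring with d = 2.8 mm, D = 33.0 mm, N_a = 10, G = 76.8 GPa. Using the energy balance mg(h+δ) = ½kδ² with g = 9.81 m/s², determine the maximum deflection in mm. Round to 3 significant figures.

k = Gd⁴/(8D³N_a) = (76.8×10³)(2.8⁴)/(8·33.0³·10) = 1.642 N/mm
W = mg = 0.31 × 9.81 = 3.0411 N
½kδ² − Wδ − Wh = 0 → δ = (W + √(W² + 2kWh))/k
δ = (3.0411 + √(9.2483 + 2476.7))/1.642 = (3.0411 + 49.859)/1.642 = 32.218 mm

32.2 mm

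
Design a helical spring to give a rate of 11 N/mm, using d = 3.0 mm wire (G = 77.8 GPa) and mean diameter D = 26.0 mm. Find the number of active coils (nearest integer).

4

N_a = Gd⁴/(8D³k) = (77.8×10³ × 3.0⁴)/(8 × 26.0³ × 11)
    = 6.3018e+06 / 1.54669e+06 = 4.074 → 4 coils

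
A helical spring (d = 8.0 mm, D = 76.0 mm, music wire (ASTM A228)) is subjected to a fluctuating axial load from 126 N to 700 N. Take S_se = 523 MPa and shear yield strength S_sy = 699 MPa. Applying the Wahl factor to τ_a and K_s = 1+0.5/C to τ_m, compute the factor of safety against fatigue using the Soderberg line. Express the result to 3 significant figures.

2.11

C = D/d = 76.0/8.0 = 9.5000; K_W = (4C−1)/(4C−4)+0.615/C = 1.1530; K_s = 1+0.5/C = 1.0526
F_a = (F_max−F_min)/2 = 287 N; F_m = (F_max+F_min)/2 = 413 N
τ_a = K_W·8F_aD/(πd³) = 1.1530 × 108.48 = 125.08 MPa
τ_m = K_s·8F_mD/(πd³) = 1.0526 × 156.11 = 164.33 MPa
Soderberg: 1/n_f = τ_a/S_se + τ_m/S_sy = 125.08/523 + 164.33/699 = 0.23916 + 0.23509 = 0.47425
n_f = 1/0.47425 = 2.109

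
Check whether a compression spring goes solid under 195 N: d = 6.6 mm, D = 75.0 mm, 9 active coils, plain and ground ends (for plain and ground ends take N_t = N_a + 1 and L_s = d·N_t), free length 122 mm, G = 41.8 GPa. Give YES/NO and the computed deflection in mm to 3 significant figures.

YES, δ = 74.7 mm

k = Gd⁴/(8D³N_a) = (41.8×10³)(6.6⁴)/(8·75.0³·9) = 2.6112 N/mm
N_t = 10; L_s = 6.6·10 = 66 mm; δ_solid = L₀ − L_s = 122 − 66 = 56 mm
δ = F/k = 195/2.6112 = 74.679 mm
δ ≥ δ_solid → spring goes solid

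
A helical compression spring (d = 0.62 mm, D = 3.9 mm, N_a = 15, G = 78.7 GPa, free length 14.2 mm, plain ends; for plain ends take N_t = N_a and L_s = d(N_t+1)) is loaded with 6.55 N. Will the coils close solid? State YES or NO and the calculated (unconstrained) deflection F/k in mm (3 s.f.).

NO, δ = 4.01 mm

k = Gd⁴/(8D³N_a) = (78.7×10³)(0.62⁴)/(8·3.9³·15) = 1.6337 N/mm
N_t = 15; L_s = 0.62·16 = 9.92 mm; δ_solid = L₀ − L_s = 14.2 − 9.92 = 4.28 mm
δ = F/k = 6.55/1.6337 = 4.0094 mm
δ < δ_solid → spring does not go solid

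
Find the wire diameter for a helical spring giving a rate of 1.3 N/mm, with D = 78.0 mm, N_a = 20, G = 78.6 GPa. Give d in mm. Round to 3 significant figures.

5.95 mm

d = (8D³N_a·k / G)^(1/4) = (8·78.0³·20·1.3 / (78.6×10³))^0.25
  = (1255.8)^0.25 = 5.9529 mm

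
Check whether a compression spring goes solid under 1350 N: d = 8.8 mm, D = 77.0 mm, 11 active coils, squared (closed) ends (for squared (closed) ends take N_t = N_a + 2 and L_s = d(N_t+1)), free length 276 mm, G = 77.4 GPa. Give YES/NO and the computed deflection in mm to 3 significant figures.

NO, δ = 117 mm

k = Gd⁴/(8D³N_a) = (77.4×10³)(8.8⁴)/(8·77.0³·11) = 11.554 N/mm
N_t = 13; L_s = 8.8·14 = 123.2 mm; δ_solid = L₀ − L_s = 276 − 123.2 = 152.8 mm
δ = F/k = 1350/11.554 = 116.85 mm
δ < δ_solid → spring does not go solid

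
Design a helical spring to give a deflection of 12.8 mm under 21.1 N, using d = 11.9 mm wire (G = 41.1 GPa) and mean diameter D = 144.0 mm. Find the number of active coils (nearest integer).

Required rate k = F/δ = 21.1/12.8 = 1.6484 N/mm
N_a = Gd⁴/(8D³k) = (41.1×10³ × 11.9⁴)/(8 × 144.0³ × 1.6484)
    = 8.24194e+08 / 3.93777e+07 = 20.93 → 21 coils

21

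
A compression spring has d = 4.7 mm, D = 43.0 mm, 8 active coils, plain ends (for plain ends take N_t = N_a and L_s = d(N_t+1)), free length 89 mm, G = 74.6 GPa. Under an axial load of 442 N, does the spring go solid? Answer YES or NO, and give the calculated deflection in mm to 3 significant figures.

k = Gd⁴/(8D³N_a) = (74.6×10³)(4.7⁴)/(8·43.0³·8) = 7.1539 N/mm
N_t = 8; L_s = 4.7·9 = 42.3 mm; δ_solid = L₀ − L_s = 89 − 42.3 = 46.7 mm
δ = F/k = 442/7.1539 = 61.784 mm
δ ≥ δ_solid → spring goes solid

YES, δ = 61.8 mm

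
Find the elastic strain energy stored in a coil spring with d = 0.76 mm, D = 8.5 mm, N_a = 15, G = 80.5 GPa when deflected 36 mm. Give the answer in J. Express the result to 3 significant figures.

0.236 J

k = Gd⁴/(8D³N_a) = (80.5×10³)(0.76⁴)/(8·8.5³·15) = 0.36443 N/mm
U = ½kδ² = 0.5 × 0.36443 × 36² = 236.15 N·mm = 0.23615 J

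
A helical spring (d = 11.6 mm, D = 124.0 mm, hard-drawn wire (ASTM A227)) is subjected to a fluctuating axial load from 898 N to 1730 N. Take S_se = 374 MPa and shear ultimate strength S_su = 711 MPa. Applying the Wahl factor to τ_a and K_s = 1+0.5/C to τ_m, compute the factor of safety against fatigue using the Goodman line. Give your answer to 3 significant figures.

C = D/d = 124.0/11.6 = 10.6897; K_W = (4C−1)/(4C−4)+0.615/C = 1.1349; K_s = 1+0.5/C = 1.0468
F_a = (F_max−F_min)/2 = 416 N; F_m = (F_max+F_min)/2 = 1314 N
τ_a = K_W·8F_aD/(πd³) = 1.1349 × 84.155 = 95.511 MPa
τ_m = K_s·8F_mD/(πd³) = 1.0468 × 265.82 = 278.25 MPa
Goodman: 1/n_f = τ_a/S_se + τ_m/S_su = 95.511/374 + 278.25/711 = 0.25538 + 0.39135 = 0.64673
n_f = 1/0.64673 = 1.546

1.55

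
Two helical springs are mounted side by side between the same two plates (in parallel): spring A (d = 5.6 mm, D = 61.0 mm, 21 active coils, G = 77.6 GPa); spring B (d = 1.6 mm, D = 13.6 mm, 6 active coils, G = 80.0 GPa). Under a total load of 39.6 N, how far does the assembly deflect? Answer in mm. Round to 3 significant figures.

6.24 mm

k_A = Gd⁴/(8D³N_a) = (77.6×10³)(5.6⁴)/(8·61.0³·21) = 2.0013 N/mm
k_B = Gd⁴/(8D³N_a) = (80.0×10³)(1.6⁴)/(8·13.6³·6) = 4.3422 N/mm
Parallel: k_eq = 2.0013 + 4.3422 = 6.3435 N/mm
δ = F/k_eq = 39.6/6.3435 = 6.2426 mm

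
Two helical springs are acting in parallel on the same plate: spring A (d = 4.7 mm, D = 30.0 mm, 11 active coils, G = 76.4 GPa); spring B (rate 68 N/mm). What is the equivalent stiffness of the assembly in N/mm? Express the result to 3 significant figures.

k_A = Gd⁴/(8D³N_a) = (76.4×10³)(4.7⁴)/(8·30.0³·11) = 15.691 N/mm
Parallel: k_eq = 15.691 + 68 = 83.691 N/mm

83.7 N/mm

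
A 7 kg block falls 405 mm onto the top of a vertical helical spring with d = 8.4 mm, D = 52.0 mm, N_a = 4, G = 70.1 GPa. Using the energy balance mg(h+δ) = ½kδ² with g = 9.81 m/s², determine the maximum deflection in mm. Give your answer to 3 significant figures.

27.7 mm

k = Gd⁴/(8D³N_a) = (70.1×10³)(8.4⁴)/(8·52.0³·4) = 77.567 N/mm
W = mg = 7 × 9.81 = 68.67 N
½kδ² − Wδ − Wh = 0 → δ = (W + √(W² + 2kWh))/k
δ = (68.67 + √(4715.6 + 4.31447e+06))/77.567 = (68.67 + 2078.3)/77.567 = 27.679 mm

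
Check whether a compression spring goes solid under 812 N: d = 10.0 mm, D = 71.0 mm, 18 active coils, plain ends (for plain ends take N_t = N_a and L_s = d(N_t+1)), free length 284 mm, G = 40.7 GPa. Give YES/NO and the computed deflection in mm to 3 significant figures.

k = Gd⁴/(8D³N_a) = (40.7×10³)(10.0⁴)/(8·71.0³·18) = 7.8969 N/mm
N_t = 18; L_s = 10.0·19 = 190 mm; δ_solid = L₀ − L_s = 284 − 190 = 94 mm
δ = F/k = 812/7.8969 = 102.83 mm
δ ≥ δ_solid → spring goes solid

YES, δ = 103 mm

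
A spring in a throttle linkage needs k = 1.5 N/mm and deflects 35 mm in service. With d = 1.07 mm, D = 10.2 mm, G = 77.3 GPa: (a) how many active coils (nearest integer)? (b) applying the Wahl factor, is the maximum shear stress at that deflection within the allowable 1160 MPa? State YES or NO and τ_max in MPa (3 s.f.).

N_a = Gd⁴/(8D³k) = (77.3×10³)(1.07⁴)/(8·10.2³·1.5) = 7.957 → N_a = 8
Actual rate k = Gd⁴/(8D³·8) = 1.4919 N/mm
Working load F = kδ = 1.4919·35 = 52.216 N
C = 10.2/1.07 = 9.5327; K_W = (4C−1)/(4C−4)+0.615/C = 1.1524
τ_max = K_W·8FD/(πd³) = 1.1524·1107.1 = 1275.8 MPa
τ_max > 1160 MPa → exceeds allowable

(a) 8 coils; (b) NO, τ_max = 1280 MPa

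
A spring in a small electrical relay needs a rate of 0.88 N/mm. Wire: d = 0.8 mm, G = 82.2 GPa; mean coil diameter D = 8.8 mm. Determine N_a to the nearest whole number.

7

N_a = Gd⁴/(8D³k) = (82.2×10³ × 0.8⁴)/(8 × 8.8³ × 0.88)
    = 33669.1 / 4797.56 = 7.018 → 7 coils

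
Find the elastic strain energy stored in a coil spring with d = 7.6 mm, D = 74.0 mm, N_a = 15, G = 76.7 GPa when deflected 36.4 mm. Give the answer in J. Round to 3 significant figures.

3.49 J

k = Gd⁴/(8D³N_a) = (76.7×10³)(7.6⁴)/(8·74.0³·15) = 5.2623 N/mm
U = ½kδ² = 0.5 × 5.2623 × 36.4² = 3486.2 N·mm = 3.4862 J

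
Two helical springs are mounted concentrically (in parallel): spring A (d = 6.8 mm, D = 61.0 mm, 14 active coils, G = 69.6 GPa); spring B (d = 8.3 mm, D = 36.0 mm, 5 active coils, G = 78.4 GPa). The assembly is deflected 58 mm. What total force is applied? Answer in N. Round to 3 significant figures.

k_A = Gd⁴/(8D³N_a) = (69.6×10³)(6.8⁴)/(8·61.0³·14) = 5.8538 N/mm
k_B = Gd⁴/(8D³N_a) = (78.4×10³)(8.3⁴)/(8·36.0³·5) = 199.37 N/mm
Parallel: k_eq = 5.8538 + 199.37 = 205.22 N/mm
F = k_eq·δ = 205.22·58 = 11903 N

11900 N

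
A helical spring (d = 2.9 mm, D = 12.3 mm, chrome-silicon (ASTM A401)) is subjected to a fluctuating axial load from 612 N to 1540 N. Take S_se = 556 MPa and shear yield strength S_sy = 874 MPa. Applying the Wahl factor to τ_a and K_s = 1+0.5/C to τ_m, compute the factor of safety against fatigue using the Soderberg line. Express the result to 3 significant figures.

C = D/d = 12.3/2.9 = 4.2414; K_W = (4C−1)/(4C−4)+0.615/C = 1.3764; K_s = 1+0.5/C = 1.1179
F_a = (F_max−F_min)/2 = 464 N; F_m = (F_max+F_min)/2 = 1076 N
τ_a = K_W·8F_aD/(πd³) = 1.3764 × 595.89 = 820.18 MPa
τ_m = K_s·8F_mD/(πd³) = 1.1179 × 1381.9 = 1544.8 MPa
Soderberg: 1/n_f = τ_a/S_se + τ_m/S_sy = 820.18/556 + 1544.8/874 = 1.47514 + 1.76746 = 3.2426
n_f = 1/3.2426 = 0.3084

0.308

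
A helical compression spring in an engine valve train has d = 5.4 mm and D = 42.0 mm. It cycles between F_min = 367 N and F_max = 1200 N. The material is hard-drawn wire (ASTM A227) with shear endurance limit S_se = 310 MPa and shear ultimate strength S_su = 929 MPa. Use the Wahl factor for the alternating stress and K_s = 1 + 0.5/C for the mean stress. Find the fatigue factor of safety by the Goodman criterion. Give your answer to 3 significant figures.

C = D/d = 42.0/5.4 = 7.7778; K_W = (4C−1)/(4C−4)+0.615/C = 1.1897; K_s = 1+0.5/C = 1.0643
F_a = (F_max−F_min)/2 = 416.5 N; F_m = (F_max+F_min)/2 = 783.5 N
τ_a = K_W·8F_aD/(πd³) = 1.1897 × 282.89 = 336.57 MPa
τ_m = K_s·8F_mD/(πd³) = 1.0643 × 532.17 = 566.38 MPa
Goodman: 1/n_f = τ_a/S_se + τ_m/S_su = 336.57/310 + 566.38/929 = 1.08570 + 0.60966 = 1.6954
n_f = 1/1.6954 = 0.5898

0.590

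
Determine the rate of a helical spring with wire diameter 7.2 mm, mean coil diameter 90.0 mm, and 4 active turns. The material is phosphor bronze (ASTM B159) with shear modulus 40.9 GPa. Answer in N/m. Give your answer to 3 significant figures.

k = Gd⁴/(8D³N_a) = (40.9×10³ × 7.2⁴) / (8 × 90.0³ × 4)
  = 1.09914e+08 / 2.3328e+07 = 4.7117 N/mm = 4711.7 N/m

4710 N/m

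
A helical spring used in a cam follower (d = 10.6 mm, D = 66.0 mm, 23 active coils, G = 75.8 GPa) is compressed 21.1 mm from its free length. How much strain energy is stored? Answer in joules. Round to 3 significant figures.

4.03 J

k = Gd⁴/(8D³N_a) = (75.8×10³)(10.6⁴)/(8·66.0³·23) = 18.09 N/mm
U = ½kδ² = 0.5 × 18.09 × 21.1² = 4027 N·mm = 4.027 J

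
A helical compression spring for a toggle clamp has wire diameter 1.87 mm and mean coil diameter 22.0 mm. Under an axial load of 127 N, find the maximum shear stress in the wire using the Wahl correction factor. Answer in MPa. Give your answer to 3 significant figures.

Spring index C = D/d = 22.0/1.87 = 11.7647
K_W = (4C−1)/(4C−4) + 0.615/C = 46.059/43.059 + 0.0523 = 1.1219
τ₀ = 8FD/(πd³) = 8·127·22.0/(π·1.87³) = 22352/20.544 = 1088 MPa
τ_max = K·τ₀ = 1.1219 × 1088 = 1220.7 MPa

1220 MPa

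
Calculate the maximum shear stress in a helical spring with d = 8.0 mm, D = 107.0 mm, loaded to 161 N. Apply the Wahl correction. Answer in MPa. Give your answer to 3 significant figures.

Spring index C = D/d = 107.0/8.0 = 13.3750
K_W = (4C−1)/(4C−4) + 0.615/C = 52.500/49.500 + 0.0460 = 1.1066
τ₀ = 8FD/(πd³) = 8·161·107.0/(π·8.0³) = 137816/1608.5 = 85.68 MPa
τ_max = K·τ₀ = 1.1066 × 85.68 = 94.812 MPa

94.8 MPa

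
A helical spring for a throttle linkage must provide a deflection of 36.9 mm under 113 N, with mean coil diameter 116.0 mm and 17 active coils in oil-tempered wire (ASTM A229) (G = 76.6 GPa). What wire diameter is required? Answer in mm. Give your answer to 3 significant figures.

9.60 mm

Required rate k = F/δ = 113/36.9 = 3.0623 N/mm
d = (8D³N_a·k / G)^(1/4) = (8·116.0³·17·3.0623 / (76.6×10³))^0.25
  = (8486.6)^0.25 = 9.5981 mm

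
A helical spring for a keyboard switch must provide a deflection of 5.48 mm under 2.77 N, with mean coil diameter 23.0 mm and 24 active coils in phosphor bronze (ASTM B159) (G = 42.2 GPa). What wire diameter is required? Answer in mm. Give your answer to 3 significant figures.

Required rate k = F/δ = 2.77/5.48 = 0.50547 N/mm
d = (8D³N_a·k / G)^(1/4) = (8·23.0³·24·0.50547 / (42.2×10³))^0.25
  = (27.982)^0.25 = 2.2999 mm

2.30 mm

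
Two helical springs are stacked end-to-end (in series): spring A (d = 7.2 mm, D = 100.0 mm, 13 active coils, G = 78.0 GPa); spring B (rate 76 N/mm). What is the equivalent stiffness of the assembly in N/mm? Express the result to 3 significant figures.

k_A = Gd⁴/(8D³N_a) = (78.0×10³)(7.2⁴)/(8·100.0³·13) = 2.0155 N/mm
Series: 1/k_eq = 1/2.0155 + 1/76 = 0.5093; k_eq = 1.9635 N/mm

1.96 N/mm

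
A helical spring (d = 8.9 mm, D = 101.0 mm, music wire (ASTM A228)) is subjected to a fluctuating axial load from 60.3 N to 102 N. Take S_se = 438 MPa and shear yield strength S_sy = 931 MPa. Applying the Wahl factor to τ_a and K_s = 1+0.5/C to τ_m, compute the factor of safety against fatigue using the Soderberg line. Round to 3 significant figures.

C = D/d = 101.0/8.9 = 11.3483; K_W = (4C−1)/(4C−4)+0.615/C = 1.1267; K_s = 1+0.5/C = 1.0441
F_a = (F_max−F_min)/2 = 20.85 N; F_m = (F_max+F_min)/2 = 81.15 N
τ_a = K_W·8F_aD/(πd³) = 1.1267 × 7.6067 = 8.5703 MPa
τ_m = K_s·8F_mD/(πd³) = 1.0441 × 29.606 = 30.91 MPa
Soderberg: 1/n_f = τ_a/S_se + τ_m/S_sy = 8.5703/438 + 30.91/931 = 0.01957 + 0.03320 = 0.052768
n_f = 1/0.052768 = 18.95

19.0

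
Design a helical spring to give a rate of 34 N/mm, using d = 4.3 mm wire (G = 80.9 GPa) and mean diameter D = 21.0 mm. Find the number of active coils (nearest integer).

N_a = Gd⁴/(8D³k) = (80.9×10³ × 4.3⁴)/(8 × 21.0³ × 34)
    = 2.76581e+07 / 2.51899e+06 = 10.98 → 11 coils

11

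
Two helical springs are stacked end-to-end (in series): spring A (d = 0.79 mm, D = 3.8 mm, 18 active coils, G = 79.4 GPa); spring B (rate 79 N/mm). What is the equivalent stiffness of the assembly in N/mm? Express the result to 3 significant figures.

3.73 N/mm

k_A = Gd⁴/(8D³N_a) = (79.4×10³)(0.79⁴)/(8·3.8³·18) = 3.914 N/mm
Series: 1/k_eq = 1/3.914 + 1/79 = 0.26815; k_eq = 3.7292 N/mm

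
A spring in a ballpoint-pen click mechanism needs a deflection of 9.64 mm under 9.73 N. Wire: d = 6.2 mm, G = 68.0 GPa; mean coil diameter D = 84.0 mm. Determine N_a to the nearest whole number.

Required rate k = F/δ = 9.73/9.64 = 1.0093 N/mm
N_a = Gd⁴/(8D³k) = (68.0×10³ × 6.2⁴)/(8 × 84.0³ × 1.0093)
    = 1.00479e+08 / 4.7859e+06 = 20.99 → 21 coils

21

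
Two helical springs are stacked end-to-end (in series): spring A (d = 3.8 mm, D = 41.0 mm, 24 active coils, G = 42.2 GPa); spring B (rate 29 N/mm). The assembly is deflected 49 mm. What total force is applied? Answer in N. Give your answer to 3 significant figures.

k_A = Gd⁴/(8D³N_a) = (42.2×10³)(3.8⁴)/(8·41.0³·24) = 0.66496 N/mm
Series: 1/k_eq = 1/0.66496 + 1/29 = 1.5383; k_eq = 0.65005 N/mm
F = k_eq·δ = 0.65005·49 = 31.853 N

31.9 N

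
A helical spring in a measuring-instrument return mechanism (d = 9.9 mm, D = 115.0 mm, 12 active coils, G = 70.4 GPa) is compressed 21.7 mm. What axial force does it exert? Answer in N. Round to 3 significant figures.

101 N

k = Gd⁴/(8D³N_a) = (70.4×10³)(9.9⁴)/(8·115.0³·12) = 4.6318 N/mm
F = k·δ = 4.6318 × 21.7 = 100.51 N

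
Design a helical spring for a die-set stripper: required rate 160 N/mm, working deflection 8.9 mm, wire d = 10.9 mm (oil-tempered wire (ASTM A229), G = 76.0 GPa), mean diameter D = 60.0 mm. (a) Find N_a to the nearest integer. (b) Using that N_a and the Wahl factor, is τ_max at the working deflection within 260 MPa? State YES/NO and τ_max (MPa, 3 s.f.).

(a) 4 coils; (b) YES, τ_max = 208 MPa

N_a = Gd⁴/(8D³k) = (76.0×10³)(10.9⁴)/(8·60.0³·160) = 3.88 → N_a = 4
Actual rate k = Gd⁴/(8D³·4) = 155.21 N/mm
Working load F = kδ = 155.21·8.9 = 1381.4 N
C = 60.0/10.9 = 5.5046; K_W = (4C−1)/(4C−4)+0.615/C = 1.2782
τ_max = K_W·8FD/(πd³) = 1.2782·162.97 = 208.32 MPa
τ_max ≤ 260 MPa → acceptable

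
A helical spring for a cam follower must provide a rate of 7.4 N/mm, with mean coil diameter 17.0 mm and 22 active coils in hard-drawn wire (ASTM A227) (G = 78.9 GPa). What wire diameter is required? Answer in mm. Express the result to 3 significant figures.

d = (8D³N_a·k / G)^(1/4) = (8·17.0³·22·7.4 / (78.9×10³))^0.25
  = (81.099)^0.25 = 3.0009 mm

3.00 mm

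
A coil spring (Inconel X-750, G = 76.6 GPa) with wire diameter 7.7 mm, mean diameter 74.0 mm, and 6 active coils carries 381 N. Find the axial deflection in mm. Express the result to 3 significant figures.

k = Gd⁴/(8D³N_a) = (76.6×10³)(7.7⁴)/(8·74.0³·6) = 13.844 N/mm
δ = F/k = 381 / 13.844 = 27.521 mm

27.5 mm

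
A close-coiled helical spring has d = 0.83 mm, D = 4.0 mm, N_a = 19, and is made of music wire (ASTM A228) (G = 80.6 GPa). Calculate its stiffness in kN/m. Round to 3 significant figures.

3.93 kN/m

k = Gd⁴/(8D³N_a) = (80.6×10³ × 0.83⁴) / (8 × 4.0³ × 19)
  = 38251.4 / 9728 = 3.9321 N/mm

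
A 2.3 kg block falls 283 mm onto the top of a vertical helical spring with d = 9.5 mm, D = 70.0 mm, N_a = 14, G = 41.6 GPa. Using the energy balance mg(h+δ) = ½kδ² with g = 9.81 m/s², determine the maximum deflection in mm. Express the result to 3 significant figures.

40.7 mm

k = Gd⁴/(8D³N_a) = (41.6×10³)(9.5⁴)/(8·70.0³·14) = 8.8201 N/mm
W = mg = 2.3 × 9.81 = 22.563 N
½kδ² − Wδ − Wh = 0 → δ = (W + √(W² + 2kWh))/k
δ = (22.563 + √(509.09 + 112639))/8.8201 = (22.563 + 336.37)/8.8201 = 40.695 mm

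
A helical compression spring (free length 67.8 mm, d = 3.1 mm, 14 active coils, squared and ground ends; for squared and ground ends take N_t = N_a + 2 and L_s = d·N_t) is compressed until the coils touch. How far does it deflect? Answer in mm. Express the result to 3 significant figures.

N_t = 16; L_s = 3.1·16 = 49.6 mm
δ_solid = L₀ − L_s = 67.8 − 49.6 = 18.2 mm

18.2 mm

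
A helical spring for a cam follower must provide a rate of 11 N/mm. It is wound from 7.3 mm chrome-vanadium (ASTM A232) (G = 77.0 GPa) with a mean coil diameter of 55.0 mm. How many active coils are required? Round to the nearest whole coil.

15

N_a = Gd⁴/(8D³k) = (77.0×10³ × 7.3⁴)/(8 × 55.0³ × 11)
    = 2.18666e+08 / 1.4641e+07 = 14.94 → 15 coils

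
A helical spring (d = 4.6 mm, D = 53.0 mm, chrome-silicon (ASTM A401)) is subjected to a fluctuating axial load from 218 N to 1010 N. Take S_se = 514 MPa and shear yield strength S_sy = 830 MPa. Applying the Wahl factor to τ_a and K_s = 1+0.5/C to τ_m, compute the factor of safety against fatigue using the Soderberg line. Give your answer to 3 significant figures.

C = D/d = 53.0/4.6 = 11.5217; K_W = (4C−1)/(4C−4)+0.615/C = 1.1247; K_s = 1+0.5/C = 1.0434
F_a = (F_max−F_min)/2 = 396 N; F_m = (F_max+F_min)/2 = 614 N
τ_a = K_W·8F_aD/(πd³) = 1.1247 × 549.08 = 617.53 MPa
τ_m = K_s·8F_mD/(πd³) = 1.0434 × 851.36 = 888.3 MPa
Soderberg: 1/n_f = τ_a/S_se + τ_m/S_sy = 617.53/514 + 888.3/830 = 1.20142 + 1.07024 = 2.2717
n_f = 1/2.2717 = 0.4402

0.440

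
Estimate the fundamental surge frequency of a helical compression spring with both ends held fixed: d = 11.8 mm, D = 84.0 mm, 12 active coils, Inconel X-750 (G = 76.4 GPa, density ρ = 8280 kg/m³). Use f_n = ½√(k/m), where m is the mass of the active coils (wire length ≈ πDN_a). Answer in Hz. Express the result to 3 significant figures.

47.6 Hz

k = Gd⁴/(8D³N_a) = (76.4×10³)(11.8⁴)/(8·84.0³·12) = 26.032 N/mm = 26032 N/m
Wire length L = πDN_a = π·84.0·12 = 3166.7 mm
m = ρ·(πd²/4)·L = 8280 × 109.36×10⁻⁶ m² × 3.1667 m = 2.8674 kg
f_n = ½√(k/m) = 0.5·√(26032/2.8674) = 0.5·√(9078.6) = 47.641 Hz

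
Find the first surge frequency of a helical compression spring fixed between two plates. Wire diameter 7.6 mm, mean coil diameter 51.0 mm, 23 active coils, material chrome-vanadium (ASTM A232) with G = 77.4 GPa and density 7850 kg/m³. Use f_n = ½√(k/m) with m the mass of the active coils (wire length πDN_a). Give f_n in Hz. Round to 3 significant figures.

44.9 Hz

k = Gd⁴/(8D³N_a) = (77.4×10³)(7.6⁴)/(8·51.0³·23) = 10.58 N/mm = 10580 N/m
Wire length L = πDN_a = π·51.0·23 = 3685.1 mm
m = ρ·(πd²/4)·L = 7850 × 45.365×10⁻⁶ m² × 3.6851 m = 1.3123 kg
f_n = ½√(k/m) = 0.5·√(10580/1.3123) = 0.5·√(8061.8) = 44.894 Hz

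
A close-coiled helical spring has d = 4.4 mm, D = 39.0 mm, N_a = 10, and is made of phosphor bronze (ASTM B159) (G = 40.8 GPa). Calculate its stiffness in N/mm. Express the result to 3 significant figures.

k = Gd⁴/(8D³N_a) = (40.8×10³ × 4.4⁴) / (8 × 39.0³ × 10)
  = 1.52922e+07 / 4.74552e+06 = 3.2225 N/mm

3.22 N/mm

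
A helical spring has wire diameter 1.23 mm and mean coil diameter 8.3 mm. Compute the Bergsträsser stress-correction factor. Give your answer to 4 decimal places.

C = D/d = 8.3/1.23 = 6.7480
K_B = (4C+2)/(4C−3) = 28.992/23.992 = 1.2084

1.2084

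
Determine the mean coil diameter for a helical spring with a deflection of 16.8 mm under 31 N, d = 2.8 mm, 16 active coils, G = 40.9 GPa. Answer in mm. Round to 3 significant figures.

22.0 mm

Required rate k = F/δ = 31/16.8 = 1.8452 N/mm
D = (Gd⁴/(8N_a·k))^(1/3) = (40.9×10³·2.8⁴/(8·16·1.8452))^(1/3)
  = (10643.7)^(1/3) = 21.9970 mm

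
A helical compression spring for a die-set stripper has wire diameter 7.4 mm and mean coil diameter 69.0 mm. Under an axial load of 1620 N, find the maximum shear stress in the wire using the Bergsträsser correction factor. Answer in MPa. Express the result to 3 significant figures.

805 MPa

Spring index C = D/d = 69.0/7.4 = 9.3243
K_B = (4C+2)/(4C−3) = 39.297/34.297 = 1.1458
τ₀ = 8FD/(πd³) = 8·1620·69.0/(π·7.4³) = 894240/1273 = 702.44 MPa
τ_max = K·τ₀ = 1.1458 × 702.44 = 804.84 MPa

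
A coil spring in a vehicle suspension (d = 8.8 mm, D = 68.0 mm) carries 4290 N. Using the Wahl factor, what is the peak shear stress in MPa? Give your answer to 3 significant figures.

Spring index C = D/d = 68.0/8.8 = 7.7273
K_W = (4C−1)/(4C−4) + 0.615/C = 29.909/26.909 + 0.0796 = 1.1911
τ₀ = 8FD/(πd³) = 8·4290·68.0/(π·8.8³) = 2.33376e+06/2140.9 = 1090.1 MPa
τ_max = K·τ₀ = 1.1911 × 1090.1 = 1298.4 MPa

1300 MPa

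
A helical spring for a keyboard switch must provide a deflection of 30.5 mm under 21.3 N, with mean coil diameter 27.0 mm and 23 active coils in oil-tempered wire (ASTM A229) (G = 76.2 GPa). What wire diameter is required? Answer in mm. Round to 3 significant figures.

Required rate k = F/δ = 21.3/30.5 = 0.69836 N/mm
d = (8D³N_a·k / G)^(1/4) = (8·27.0³·23·0.69836 / (76.2×10³))^0.25
  = (33.192)^0.25 = 2.4003 mm

2.40 mm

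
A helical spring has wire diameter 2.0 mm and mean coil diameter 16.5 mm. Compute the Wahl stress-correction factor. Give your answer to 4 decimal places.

1.1780

C = D/d = 16.5/2.0 = 8.2500
K_W = (4C−1)/(4C−4) + 0.615/C = 32.000/29.000 + 0.0745 = 1.1780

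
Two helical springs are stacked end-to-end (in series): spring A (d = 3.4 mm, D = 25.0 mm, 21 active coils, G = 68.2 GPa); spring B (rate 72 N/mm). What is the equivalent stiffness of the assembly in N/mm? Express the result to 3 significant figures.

k_A = Gd⁴/(8D³N_a) = (68.2×10³)(3.4⁴)/(8·25.0³·21) = 3.4719 N/mm
Series: 1/k_eq = 1/3.4719 + 1/72 = 0.30191; k_eq = 3.3122 N/mm

3.31 N/mm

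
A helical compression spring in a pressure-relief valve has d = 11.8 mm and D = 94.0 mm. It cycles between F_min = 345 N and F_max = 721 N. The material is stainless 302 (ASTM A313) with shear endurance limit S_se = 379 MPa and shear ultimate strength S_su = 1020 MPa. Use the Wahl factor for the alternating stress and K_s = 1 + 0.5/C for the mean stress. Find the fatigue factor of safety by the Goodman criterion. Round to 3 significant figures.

C = D/d = 94.0/11.8 = 7.9661; K_W = (4C−1)/(4C−4)+0.615/C = 1.1849; K_s = 1+0.5/C = 1.0628
F_a = (F_max−F_min)/2 = 188 N; F_m = (F_max+F_min)/2 = 533 N
τ_a = K_W·8F_aD/(πd³) = 1.1849 × 27.389 = 32.453 MPa
τ_m = K_s·8F_mD/(πd³) = 1.0628 × 77.651 = 82.525 MPa
Goodman: 1/n_f = τ_a/S_se + τ_m/S_su = 32.453/379 + 82.525/1020 = 0.08563 + 0.08091 = 0.16653
n_f = 1/0.16653 = 6.005

6.00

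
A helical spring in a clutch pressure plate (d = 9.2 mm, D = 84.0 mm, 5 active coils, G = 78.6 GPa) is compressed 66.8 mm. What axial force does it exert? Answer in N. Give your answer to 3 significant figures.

k = Gd⁴/(8D³N_a) = (78.6×10³)(9.2⁴)/(8·84.0³·5) = 23.751 N/mm
F = k·δ = 23.751 × 66.8 = 1586.5 N

1590 N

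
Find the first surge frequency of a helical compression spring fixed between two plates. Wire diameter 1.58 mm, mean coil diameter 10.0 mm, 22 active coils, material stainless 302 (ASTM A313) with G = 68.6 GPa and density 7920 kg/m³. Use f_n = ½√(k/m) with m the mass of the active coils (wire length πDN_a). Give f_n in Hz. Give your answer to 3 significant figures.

238 Hz

k = Gd⁴/(8D³N_a) = (68.6×10³)(1.58⁴)/(8·10.0³·22) = 2.4291 N/mm = 2429.1 N/m
Wire length L = πDN_a = π·10.0·22 = 691.15 mm
m = ρ·(πd²/4)·L = 7920 × 1.9607×10⁻⁶ m² × 0.69115 m = 0.010733 kg
f_n = ½√(k/m) = 0.5·√(2429.1/0.010733) = 0.5·√(2.2633e+05) = 237.87 Hz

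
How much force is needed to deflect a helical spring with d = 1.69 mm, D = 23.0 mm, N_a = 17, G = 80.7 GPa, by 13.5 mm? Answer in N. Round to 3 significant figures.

5.37 N

k = Gd⁴/(8D³N_a) = (80.7×10³)(1.69⁴)/(8·23.0³·17) = 0.39783 N/mm
F = k·δ = 0.39783 × 13.5 = 5.3707 N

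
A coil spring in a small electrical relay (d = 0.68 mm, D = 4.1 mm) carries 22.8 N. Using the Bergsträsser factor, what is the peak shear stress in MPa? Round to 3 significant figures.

936 MPa

Spring index C = D/d = 4.1/0.68 = 6.0294
K_B = (4C+2)/(4C−3) = 26.118/21.118 = 1.2368
τ₀ = 8FD/(πd³) = 8·22.8·4.1/(π·0.68³) = 747.84/0.98782 = 757.06 MPa
τ_max = K·τ₀ = 1.2368 × 757.06 = 936.31 MPa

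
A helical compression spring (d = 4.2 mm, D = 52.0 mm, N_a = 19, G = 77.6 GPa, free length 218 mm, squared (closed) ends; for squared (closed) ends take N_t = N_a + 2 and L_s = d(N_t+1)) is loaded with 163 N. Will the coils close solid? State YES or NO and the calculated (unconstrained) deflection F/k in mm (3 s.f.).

k = Gd⁴/(8D³N_a) = (77.6×10³)(4.2⁴)/(8·52.0³·19) = 1.1298 N/mm
N_t = 21; L_s = 4.2·22 = 92.4 mm; δ_solid = L₀ − L_s = 218 − 92.4 = 125.6 mm
δ = F/k = 163/1.1298 = 144.27 mm
δ ≥ δ_solid → spring goes solid

YES, δ = 144 mm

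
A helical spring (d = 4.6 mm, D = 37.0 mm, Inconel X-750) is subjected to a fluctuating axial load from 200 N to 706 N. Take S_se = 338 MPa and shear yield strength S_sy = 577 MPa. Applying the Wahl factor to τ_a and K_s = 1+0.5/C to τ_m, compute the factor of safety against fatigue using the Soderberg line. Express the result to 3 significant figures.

C = D/d = 37.0/4.6 = 8.0435; K_W = (4C−1)/(4C−4)+0.615/C = 1.1829; K_s = 1+0.5/C = 1.0622
F_a = (F_max−F_min)/2 = 253 N; F_m = (F_max+F_min)/2 = 453 N
τ_a = K_W·8F_aD/(πd³) = 1.1829 × 244.9 = 289.7 MPa
τ_m = K_s·8F_mD/(πd³) = 1.0622 × 438.5 = 465.75 MPa
Soderberg: 1/n_f = τ_a/S_se + τ_m/S_sy = 289.7/338 + 465.75/577 = 0.85711 + 0.80720 = 1.6643
n_f = 1/1.6643 = 0.6009

0.601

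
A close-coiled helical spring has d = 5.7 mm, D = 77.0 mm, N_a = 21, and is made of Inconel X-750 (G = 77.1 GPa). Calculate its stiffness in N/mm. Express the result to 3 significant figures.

1.06 N/mm

k = Gd⁴/(8D³N_a) = (77.1×10³ × 5.7⁴) / (8 × 77.0³ × 21)
  = 8.13868e+07 / 7.66975e+07 = 1.0611 N/mm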